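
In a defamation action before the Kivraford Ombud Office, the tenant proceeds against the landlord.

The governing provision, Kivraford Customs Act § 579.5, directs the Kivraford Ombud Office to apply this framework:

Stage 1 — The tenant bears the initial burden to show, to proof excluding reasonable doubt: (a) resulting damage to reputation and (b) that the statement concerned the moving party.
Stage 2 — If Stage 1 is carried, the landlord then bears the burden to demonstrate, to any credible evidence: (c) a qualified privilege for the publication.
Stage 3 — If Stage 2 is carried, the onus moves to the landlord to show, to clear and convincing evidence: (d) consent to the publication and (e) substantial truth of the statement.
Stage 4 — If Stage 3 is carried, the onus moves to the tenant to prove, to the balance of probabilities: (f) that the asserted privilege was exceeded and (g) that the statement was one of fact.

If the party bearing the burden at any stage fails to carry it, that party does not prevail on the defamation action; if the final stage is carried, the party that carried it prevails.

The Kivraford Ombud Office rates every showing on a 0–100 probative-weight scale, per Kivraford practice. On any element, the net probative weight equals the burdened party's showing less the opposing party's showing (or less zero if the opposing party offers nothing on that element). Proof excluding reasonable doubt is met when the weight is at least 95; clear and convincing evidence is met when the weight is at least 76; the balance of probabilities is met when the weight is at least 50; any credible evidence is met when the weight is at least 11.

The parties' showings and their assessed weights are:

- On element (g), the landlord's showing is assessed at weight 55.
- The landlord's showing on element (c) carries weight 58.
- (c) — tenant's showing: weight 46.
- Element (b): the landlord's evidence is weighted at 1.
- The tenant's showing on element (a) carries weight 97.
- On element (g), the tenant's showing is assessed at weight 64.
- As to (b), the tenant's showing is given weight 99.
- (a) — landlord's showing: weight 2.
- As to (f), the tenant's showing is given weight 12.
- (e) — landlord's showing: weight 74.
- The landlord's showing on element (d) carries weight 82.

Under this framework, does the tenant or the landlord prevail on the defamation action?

Stage 1 (tenant, proof excluding reasonable doubt, weight is at least 95): (a) net 97−2=95 ≥ 95 — meets; (b) net 99−1=98 ≥ 95 — meets.
  All elements met. The burden passes to the landlord.
Stage 2 (landlord, any credible evidence, weight is at least 11): (c) net 58−46=12 ≥ 11 — meets.
  Stage 2 carried; the burden remains with the landlord.
Stage 3 (landlord, clear and convincing evidence, weight is at least 76): (d) 82 ≥ 76 — meets; (e) 74 < 76 — fails.
  The landlord does not carry Stage 3.
So the tenant prevails.

tenant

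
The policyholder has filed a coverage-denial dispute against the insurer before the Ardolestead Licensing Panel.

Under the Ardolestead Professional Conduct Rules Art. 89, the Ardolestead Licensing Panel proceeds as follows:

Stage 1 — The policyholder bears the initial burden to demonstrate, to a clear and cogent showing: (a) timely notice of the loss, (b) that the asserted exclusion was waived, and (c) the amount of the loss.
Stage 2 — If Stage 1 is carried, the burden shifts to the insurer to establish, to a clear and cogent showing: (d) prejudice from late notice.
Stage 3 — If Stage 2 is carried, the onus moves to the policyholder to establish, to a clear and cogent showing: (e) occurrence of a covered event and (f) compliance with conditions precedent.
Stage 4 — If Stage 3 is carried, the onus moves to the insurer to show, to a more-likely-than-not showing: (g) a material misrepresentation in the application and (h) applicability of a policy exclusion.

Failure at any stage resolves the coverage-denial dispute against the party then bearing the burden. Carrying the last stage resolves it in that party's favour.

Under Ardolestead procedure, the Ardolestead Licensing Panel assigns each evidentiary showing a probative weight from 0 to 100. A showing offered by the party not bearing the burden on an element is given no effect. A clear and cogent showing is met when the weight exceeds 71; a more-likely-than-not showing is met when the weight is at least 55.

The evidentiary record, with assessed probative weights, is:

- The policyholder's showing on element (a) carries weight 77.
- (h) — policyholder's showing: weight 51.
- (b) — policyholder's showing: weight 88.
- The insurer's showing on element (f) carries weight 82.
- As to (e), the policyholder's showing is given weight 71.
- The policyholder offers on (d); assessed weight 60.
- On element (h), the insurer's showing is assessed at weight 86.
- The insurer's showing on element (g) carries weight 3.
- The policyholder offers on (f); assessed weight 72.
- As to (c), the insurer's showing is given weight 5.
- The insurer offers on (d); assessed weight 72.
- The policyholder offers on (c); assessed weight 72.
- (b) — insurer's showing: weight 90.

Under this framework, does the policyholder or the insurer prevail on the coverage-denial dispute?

insurer

Stage 1 — burden on policyholder; standard: a clear and cogent showing (weight exceeds 71).
    (a): 77 > 71 [met]
    (b): 88 (insurer's 90 disregarded) > 71 [met]
    (c): 72 (insurer's 5 disregarded) > 71 [met]
  Stage 1 is satisfied; the onus moves to the insurer.
Stage 2 — burden on insurer; standard: a clear and cogent showing (weight exceeds 71).
    (d): 72 (policyholder's 60 disregarded) > 71 [met]
  Stage 2 is satisfied; the onus moves to the policyholder.
Stage 3 — burden on policyholder; standard: a clear and cogent showing (weight exceeds 71).
    (e): 71 ≤ 71 [not met]
    (f): 72 (insurer's 82 disregarded) > 71 [met]
  Not every element is met, so the policyholder fails to carry Stage 3.
So the insurer prevails.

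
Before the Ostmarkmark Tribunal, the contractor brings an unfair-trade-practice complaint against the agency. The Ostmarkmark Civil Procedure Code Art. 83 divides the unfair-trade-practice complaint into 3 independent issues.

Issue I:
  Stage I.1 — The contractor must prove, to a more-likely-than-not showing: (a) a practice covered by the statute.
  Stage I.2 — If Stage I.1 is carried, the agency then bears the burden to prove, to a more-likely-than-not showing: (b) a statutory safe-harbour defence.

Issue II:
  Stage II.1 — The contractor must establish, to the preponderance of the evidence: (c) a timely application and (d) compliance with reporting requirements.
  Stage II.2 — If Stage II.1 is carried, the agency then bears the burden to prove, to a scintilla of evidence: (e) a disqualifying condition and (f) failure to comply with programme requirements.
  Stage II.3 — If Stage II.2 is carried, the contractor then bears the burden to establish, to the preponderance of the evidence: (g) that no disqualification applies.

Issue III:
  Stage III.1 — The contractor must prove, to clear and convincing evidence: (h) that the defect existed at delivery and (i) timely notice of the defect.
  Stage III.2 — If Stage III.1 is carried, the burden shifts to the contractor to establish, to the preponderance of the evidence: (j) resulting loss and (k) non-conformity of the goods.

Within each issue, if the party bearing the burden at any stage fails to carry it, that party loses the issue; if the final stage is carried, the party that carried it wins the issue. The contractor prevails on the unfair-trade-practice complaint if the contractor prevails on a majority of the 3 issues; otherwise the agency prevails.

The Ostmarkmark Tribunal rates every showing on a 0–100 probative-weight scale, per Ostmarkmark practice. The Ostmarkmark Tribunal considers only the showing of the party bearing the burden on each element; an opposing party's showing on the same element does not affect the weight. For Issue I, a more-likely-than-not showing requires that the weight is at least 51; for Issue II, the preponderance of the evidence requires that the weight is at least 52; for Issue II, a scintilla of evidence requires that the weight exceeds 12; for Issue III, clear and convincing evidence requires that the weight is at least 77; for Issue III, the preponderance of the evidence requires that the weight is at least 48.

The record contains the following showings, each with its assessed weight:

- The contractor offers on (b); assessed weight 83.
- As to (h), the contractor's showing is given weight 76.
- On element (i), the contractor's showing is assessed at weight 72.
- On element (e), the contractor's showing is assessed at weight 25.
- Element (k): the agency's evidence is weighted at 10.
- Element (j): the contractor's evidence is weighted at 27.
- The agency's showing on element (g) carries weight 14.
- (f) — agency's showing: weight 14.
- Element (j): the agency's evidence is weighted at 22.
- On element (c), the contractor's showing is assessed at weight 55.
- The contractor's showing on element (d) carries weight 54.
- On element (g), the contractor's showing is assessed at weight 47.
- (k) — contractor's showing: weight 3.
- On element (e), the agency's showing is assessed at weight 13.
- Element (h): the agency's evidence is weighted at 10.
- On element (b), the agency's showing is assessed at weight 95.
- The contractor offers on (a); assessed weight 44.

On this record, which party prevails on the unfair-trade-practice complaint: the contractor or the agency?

— Issue I —
Stage I.1 (contractor, a more-likely-than-not showing, weight is at least 51): (a) 44 < 51 — fails.
  Stage I.1 not carried; the contractor fails its burden.
The analysis ends at Stage I.1; the agency prevails on this issue.
— Issue II —
Stage II.1 — burden on contractor; standard: the preponderance of the evidence (weight is at least 52).
    (c): 55 ≥ 52 [met]
    (d): 54 ≥ 52 [met]
  The contractor carries Stage II.1; the agency now bears the burden.
Stage II.2 — burden on agency; standard: a scintilla of evidence (weight exceeds 12).
    (e): 13 (contractor's 25 disregarded) > 12 [met]
    (f): 14 > 12 [met]
  Stage II.2 is satisfied; the onus moves to the contractor.
Stage II.3 — burden on contractor; standard: the preponderance of the evidence (weight is at least 52).
    (g): 47 (agency's 14 disregarded) < 52 [not met]
  Stage II.3 not carried; the contractor fails its burden.
The agency prevails on this issue.
— Issue III —
Stage III.1 (contractor, clear and convincing evidence, weight is at least 77): (h) 76 (agency's 10 disregarded) < 77 — fails; (i) 72 < 77 — fails.
  The contractor does not carry Stage III.1.
So the agency prevails on this issue.
Per-issue: Issue I → agency; Issue II → agency; Issue III → agency. The contractor must prevail on a majority of issues; overall, the agency prevails.

agency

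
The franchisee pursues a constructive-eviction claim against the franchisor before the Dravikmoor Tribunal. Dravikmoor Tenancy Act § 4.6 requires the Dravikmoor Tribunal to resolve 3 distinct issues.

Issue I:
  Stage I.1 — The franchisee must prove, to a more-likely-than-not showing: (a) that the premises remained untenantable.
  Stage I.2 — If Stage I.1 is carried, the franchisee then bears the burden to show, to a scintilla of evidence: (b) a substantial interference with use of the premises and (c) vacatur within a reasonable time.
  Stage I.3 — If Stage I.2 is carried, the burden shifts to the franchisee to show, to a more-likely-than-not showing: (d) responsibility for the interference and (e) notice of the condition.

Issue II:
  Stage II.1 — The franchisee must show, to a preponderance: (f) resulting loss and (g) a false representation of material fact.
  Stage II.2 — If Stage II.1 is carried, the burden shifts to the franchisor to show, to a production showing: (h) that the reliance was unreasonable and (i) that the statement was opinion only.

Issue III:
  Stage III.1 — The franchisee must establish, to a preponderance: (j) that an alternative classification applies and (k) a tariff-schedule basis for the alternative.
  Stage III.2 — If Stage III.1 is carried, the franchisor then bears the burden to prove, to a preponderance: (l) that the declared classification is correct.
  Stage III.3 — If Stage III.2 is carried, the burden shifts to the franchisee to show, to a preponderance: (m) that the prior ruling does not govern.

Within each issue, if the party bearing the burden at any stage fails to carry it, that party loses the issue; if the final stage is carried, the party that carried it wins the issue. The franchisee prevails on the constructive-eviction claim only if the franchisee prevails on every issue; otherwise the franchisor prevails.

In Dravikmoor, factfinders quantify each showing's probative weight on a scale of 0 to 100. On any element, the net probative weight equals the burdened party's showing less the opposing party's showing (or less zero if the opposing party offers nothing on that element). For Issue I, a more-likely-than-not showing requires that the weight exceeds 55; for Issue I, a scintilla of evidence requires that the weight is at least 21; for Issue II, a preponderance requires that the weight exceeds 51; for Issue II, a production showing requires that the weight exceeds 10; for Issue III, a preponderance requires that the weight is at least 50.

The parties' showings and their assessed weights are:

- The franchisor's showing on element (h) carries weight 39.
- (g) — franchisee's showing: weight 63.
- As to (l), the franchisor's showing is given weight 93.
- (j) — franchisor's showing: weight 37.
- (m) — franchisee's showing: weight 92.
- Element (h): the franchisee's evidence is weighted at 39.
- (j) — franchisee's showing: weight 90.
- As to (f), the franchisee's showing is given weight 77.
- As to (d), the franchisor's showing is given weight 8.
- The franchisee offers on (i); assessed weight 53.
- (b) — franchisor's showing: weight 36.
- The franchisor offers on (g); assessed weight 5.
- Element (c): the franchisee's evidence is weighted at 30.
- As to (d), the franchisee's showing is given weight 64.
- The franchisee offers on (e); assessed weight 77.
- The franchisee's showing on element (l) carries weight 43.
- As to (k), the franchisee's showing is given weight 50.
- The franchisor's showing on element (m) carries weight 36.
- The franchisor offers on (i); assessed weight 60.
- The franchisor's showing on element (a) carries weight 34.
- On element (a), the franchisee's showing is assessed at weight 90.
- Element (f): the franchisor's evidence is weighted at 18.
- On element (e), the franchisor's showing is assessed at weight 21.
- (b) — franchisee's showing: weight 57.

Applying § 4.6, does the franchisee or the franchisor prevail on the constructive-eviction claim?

franchisee

— Issue I —
At Stage I.1 the franchisee must meet a more-likely-than-not showing (weight exceeds 55): on (a) the weight is 90 less the opposing 34 gives net 56, > 55, so (a) meets the standard.
  Stage I.1 is satisfied; the franchisee continues to bear the burden.
At Stage I.2 the franchisee must meet a scintilla of evidence (weight is at least 21): on (b) the weight is 57 less the opposing 36 gives net 21, which does reach 21, so (b) meets the standard; on (c) the weight is 30, which does reach 21, so (c) meets the standard.
  Stage I.2 carried; the burden remains with the franchisee.
At Stage I.3 the franchisee must meet a more-likely-than-not showing (weight exceeds 55): on (d) the weight is 64 less the opposing 8 gives net 56, which does exceed 55, so (d) meets the standard; on (e) the weight is 77 less the opposing 21 gives net 56, which does exceed 55, so (e) meets the standard.
  The franchisee carries the last stage.
With every stage satisfied, the franchisee prevails on this issue.
— Issue II —
Stage II.1 — burden on franchisee; standard: a preponderance (weight exceeds 51).
    (f): 77 − 18 = 59 > 51 [met]
    (g): 63 − 5 = 58 > 51 [met]
  Stage II.1 is satisfied; the onus moves to the franchisor.
Stage II.2 — burden on franchisor; standard: a production showing (weight exceeds 10).
    (h): 39 − 39 = 0 ≤ 10 [not met]
    (i): 60 − 53 = 7 ≤ 10 [not met]
  Stage II.2 not carried; the franchisor fails its burden.
The franchisee prevails on this issue.
— Issue III —
Stage III.1 — burden on franchisee; standard: a preponderance (weight is at least 50).
    (j): 90 − 37 = 53 ≥ 50 [met]
    (k): 50 ≥ 50 [met]
  Stage III.1 is satisfied; the onus moves to the franchisor.
Stage III.2 — burden on franchisor; standard: a preponderance (weight is at least 50).
    (l): 93 − 43 = 50 ≥ 50 [met]
  Stage III.2 carried; the burden shifts to the franchisee.
Stage III.3 — burden on franchisee; standard: a preponderance (weight is at least 50).
    (m): 92 − 36 = 56 ≥ 50 [met]
  All elements met at the final stage.
With every stage satisfied, the franchisee prevails on this issue.
Per-issue: Issue I → franchisee; Issue II → franchisee; Issue III → franchisee. The franchisee must prevail on every issue; overall, the franchisee prevails.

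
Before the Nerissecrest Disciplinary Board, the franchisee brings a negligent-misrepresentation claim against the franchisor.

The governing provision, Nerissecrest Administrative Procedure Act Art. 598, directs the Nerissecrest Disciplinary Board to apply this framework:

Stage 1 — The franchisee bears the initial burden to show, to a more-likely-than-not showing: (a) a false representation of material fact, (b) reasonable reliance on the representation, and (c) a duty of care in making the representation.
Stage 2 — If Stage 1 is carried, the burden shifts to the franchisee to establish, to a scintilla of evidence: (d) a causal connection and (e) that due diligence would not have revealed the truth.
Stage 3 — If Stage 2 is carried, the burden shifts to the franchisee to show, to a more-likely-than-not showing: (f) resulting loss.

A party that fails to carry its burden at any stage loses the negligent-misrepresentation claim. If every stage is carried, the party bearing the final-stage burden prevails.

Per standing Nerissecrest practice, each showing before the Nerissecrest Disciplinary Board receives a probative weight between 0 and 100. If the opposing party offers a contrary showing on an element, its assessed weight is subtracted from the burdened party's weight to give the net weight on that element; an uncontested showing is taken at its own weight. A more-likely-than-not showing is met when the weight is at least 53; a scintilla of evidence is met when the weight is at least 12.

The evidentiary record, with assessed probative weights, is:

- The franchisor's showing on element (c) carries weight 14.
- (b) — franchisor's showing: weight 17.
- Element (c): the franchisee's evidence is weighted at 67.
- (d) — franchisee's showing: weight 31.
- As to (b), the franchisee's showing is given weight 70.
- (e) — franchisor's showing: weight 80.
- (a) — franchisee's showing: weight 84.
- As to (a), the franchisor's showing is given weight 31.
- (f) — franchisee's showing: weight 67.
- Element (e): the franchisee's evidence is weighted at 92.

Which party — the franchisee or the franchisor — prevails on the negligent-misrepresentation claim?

franchisee

At Stage 1 the franchisee must meet a more-likely-than-not showing (weight is at least 53): on (a) the weight is 84 less the opposing 31 gives net 53, ≥ 53, so (a) meets the standard; on (b) the weight is 70 less the opposing 17 gives net 53, ≥ 53, so (b) meets the standard; on (c) the weight is 67 less the opposing 14 gives net 53, ≥ 53, so (c) meets the standard.
  All elements met. The franchisee retains the burden for Stage 2.
At Stage 2 the franchisee must meet a scintilla of evidence (weight is at least 12): on (d) the weight is 31, ≥ 12, so (d) meets the standard; on (e) the weight is 92 less the opposing 80 gives net 12, ≥ 12, so (e) meets the standard.
  All elements met. The franchisee retains the burden for Stage 3.
At Stage 3 the franchisee must meet a more-likely-than-not showing (weight is at least 53): on (f) the weight is 67, which does reach 53, so (f) meets the standard.
  Stage 3 carried; the final stage is satisfied.
All stages carried — the franchisee prevails.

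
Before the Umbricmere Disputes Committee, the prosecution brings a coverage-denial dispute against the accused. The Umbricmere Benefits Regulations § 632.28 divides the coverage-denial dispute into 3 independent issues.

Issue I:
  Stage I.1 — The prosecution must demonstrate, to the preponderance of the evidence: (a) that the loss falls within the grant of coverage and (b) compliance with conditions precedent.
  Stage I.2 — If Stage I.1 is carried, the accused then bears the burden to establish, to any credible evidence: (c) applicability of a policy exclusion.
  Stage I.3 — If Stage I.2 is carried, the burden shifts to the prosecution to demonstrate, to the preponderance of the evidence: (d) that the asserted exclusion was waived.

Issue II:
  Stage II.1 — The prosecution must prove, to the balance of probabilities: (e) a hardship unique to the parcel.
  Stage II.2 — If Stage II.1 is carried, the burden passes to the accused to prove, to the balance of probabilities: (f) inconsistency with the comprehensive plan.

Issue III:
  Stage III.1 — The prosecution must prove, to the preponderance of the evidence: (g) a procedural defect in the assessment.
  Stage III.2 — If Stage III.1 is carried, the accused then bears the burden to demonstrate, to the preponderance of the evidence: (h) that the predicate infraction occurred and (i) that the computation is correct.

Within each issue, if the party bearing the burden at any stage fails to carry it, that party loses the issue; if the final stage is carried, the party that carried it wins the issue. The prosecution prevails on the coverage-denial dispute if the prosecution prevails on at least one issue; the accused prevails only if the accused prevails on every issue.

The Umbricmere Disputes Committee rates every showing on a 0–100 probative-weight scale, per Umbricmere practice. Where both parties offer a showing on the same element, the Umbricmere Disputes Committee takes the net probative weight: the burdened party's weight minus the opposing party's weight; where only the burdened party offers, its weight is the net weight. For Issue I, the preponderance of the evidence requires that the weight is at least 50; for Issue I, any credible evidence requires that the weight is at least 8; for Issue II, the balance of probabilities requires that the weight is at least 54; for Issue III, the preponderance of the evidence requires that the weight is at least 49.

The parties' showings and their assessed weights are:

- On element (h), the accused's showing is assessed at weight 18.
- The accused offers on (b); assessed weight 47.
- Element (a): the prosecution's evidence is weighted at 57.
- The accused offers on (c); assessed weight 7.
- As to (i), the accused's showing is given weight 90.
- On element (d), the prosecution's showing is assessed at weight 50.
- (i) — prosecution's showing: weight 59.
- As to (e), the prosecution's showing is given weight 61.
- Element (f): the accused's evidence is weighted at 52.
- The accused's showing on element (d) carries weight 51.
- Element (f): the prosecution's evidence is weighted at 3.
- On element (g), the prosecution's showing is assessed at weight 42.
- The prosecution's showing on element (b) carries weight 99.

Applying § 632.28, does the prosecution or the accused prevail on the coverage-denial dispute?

— Issue I —
Stage I.1 (prosecution, the preponderance of the evidence, weight is at least 50): (a) 57 ≥ 50 — meets; (b) net 99−47=52 ≥ 50 — meets.
  The prosecution carries Stage I.1; the accused now bears the burden.
Stage I.2 (accused, any credible evidence, weight is at least 8): (c) 7 < 8 — fails.
  Stage I.2 not carried; the accused fails its burden.
The analysis ends at Stage I.2; the prosecution prevails on this issue.
— Issue II —
Stage II.1 (prosecution, the balance of probabilities, weight is at least 54): (e) 61 ≥ 54 — meets.
  All elements met. The burden passes to the accused.
Stage II.2 (accused, the balance of probabilities, weight is at least 54): (f) net 52−3=49 < 54 — fails.
  The accused does not carry Stage II.2.
The prosecution prevails on this issue.
— Issue III —
Stage III.1 (prosecution, the preponderance of the evidence, weight is at least 49): (g) 42 < 49 — fails.
  Not every element is met, so the prosecution fails to carry Stage III.1.
So the accused prevails on this issue.
Per-issue: Issue I → prosecution; Issue II → prosecution; Issue III → accused. The prosecution must prevail on at least one issue; overall, the prosecution prevails.

prosecution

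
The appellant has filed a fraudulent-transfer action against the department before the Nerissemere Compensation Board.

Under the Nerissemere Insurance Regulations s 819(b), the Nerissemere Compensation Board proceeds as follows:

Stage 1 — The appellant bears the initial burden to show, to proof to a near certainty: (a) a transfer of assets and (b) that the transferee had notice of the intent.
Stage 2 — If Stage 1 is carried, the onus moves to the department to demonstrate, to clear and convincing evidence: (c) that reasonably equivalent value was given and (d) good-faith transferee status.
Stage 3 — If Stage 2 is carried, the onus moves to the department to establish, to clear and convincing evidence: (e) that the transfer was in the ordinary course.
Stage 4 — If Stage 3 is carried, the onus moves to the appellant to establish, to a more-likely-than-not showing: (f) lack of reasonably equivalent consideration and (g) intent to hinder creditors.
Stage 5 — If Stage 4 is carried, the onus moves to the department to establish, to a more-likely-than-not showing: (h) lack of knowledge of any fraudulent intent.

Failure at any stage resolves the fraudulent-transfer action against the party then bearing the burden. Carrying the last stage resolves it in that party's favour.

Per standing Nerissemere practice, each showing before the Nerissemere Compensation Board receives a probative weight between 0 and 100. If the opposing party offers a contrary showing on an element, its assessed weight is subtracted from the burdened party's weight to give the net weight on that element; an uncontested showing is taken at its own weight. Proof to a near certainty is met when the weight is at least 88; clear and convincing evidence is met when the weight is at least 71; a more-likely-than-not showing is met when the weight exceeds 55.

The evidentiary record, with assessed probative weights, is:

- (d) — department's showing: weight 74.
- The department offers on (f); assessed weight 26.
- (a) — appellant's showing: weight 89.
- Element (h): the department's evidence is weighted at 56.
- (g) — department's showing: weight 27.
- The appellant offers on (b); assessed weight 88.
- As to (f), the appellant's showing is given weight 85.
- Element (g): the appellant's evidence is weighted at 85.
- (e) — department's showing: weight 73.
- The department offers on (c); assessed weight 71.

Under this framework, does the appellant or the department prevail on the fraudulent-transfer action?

Stage 1 — burden on appellant; standard: proof to a near certainty (weight is at least 88).
    (a): 89 ≥ 88 [met]
    (b): 88 ≥ 88 [met]
  Stage 1 is satisfied; the onus moves to the department.
Stage 2 — burden on department; standard: clear and convincing evidence (weight is at least 71).
    (c): 71 ≥ 71 [met]
    (d): 74 ≥ 71 [met]
  Stage 2 is satisfied; the department continues to bear the burden.
Stage 3 — burden on department; standard: clear and convincing evidence (weight is at least 71).
    (e): 73 ≥ 71 [met]
  The department carries Stage 3; the appellant now bears the burden.
Stage 4 — burden on appellant; standard: a more-likely-than-not showing (weight exceeds 55).
    (f): 85 − 26 = 59 > 55 [met]
    (g): 85 − 27 = 58 > 55 [met]
  All elements met. The burden passes to the department.
Stage 5 — burden on department; standard: a more-likely-than-not showing (weight exceeds 55).
    (h): 56 > 55 [met]
  All elements met at the final stage.
With every stage satisfied, the department prevails.

department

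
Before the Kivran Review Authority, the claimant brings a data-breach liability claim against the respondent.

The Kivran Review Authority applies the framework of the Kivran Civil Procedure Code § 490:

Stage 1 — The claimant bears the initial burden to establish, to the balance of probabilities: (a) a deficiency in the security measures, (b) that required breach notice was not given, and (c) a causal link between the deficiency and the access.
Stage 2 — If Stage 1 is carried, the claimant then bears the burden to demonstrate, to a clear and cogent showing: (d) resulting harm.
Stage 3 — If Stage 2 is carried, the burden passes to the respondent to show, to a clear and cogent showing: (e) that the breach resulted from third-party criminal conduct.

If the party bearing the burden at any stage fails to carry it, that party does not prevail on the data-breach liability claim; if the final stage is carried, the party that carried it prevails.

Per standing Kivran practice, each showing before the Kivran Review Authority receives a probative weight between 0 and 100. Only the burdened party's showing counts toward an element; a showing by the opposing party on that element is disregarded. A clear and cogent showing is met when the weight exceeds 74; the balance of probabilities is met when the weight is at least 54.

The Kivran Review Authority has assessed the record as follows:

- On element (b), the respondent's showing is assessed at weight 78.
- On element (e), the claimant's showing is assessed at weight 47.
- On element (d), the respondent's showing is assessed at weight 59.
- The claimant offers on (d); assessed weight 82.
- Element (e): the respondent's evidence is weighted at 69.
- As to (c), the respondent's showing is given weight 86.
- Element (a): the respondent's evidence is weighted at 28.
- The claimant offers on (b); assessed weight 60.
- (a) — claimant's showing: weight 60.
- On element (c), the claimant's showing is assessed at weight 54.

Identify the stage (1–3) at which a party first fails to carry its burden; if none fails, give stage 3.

stage 3

Stage 1 (claimant, the balance of probabilities, weight is at least 54): (a) 60 (respondent's 28 disregarded) ≥ 54 — meets; (b) 60 (respondent's 78 disregarded) ≥ 54 — meets; (c) 54 (respondent's 86 disregarded) ≥ 54 — meets.
  Stage 1 carried; the burden remains with the claimant.
Stage 2 (claimant, a clear and cogent showing, weight exceeds 74): (d) 82 (respondent's 59 disregarded) > 74 — meets.
  All elements met. The burden passes to the respondent.
Stage 3 (respondent, a clear and cogent showing, weight exceeds 74): (e) 69 (claimant's 47 disregarded) ≤ 74 — fails.
  The respondent does not carry Stage 3.
So the claimant prevails.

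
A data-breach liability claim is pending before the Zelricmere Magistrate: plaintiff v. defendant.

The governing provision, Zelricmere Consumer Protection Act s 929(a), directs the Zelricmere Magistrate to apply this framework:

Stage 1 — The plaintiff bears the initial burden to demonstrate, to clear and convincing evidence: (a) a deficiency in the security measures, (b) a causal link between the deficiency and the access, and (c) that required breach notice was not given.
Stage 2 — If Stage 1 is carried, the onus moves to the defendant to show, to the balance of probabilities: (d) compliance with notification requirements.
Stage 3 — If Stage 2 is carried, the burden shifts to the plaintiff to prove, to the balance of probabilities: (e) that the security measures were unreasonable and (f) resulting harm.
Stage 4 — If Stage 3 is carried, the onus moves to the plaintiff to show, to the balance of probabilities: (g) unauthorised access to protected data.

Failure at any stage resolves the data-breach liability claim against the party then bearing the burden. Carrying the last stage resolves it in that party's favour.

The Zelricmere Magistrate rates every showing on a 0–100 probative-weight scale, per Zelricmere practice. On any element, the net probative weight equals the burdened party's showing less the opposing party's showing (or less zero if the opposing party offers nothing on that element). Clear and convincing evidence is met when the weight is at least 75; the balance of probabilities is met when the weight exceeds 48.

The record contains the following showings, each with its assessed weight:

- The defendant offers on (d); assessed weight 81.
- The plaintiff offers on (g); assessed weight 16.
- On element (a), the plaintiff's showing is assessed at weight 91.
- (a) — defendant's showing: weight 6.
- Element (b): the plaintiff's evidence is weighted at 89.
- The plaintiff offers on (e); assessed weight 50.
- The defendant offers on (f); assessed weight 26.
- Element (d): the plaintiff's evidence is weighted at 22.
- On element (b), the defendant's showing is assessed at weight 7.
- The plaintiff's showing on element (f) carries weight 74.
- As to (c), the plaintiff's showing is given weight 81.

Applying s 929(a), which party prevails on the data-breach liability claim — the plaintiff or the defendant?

Stage 1 — burden on plaintiff; standard: clear and convincing evidence (weight is at least 75).
    (a): 91 − 6 = 85 ≥ 75 [met]
    (b): 89 − 7 = 82 ≥ 75 [met]
    (c): 81 ≥ 75 [met]
  Stage 1 is satisfied; the onus moves to the defendant.
Stage 2 — burden on defendant; standard: the balance of probabilities (weight exceeds 48).
    (d): 81 − 22 = 59 > 48 [met]
  The defendant carries Stage 2; the plaintiff now bears the burden.
Stage 3 — burden on plaintiff; standard: the balance of probabilities (weight exceeds 48).
    (e): 50 > 48 [met]
    (f): 74 − 26 = 48 ≤ 48 [not met]
  The plaintiff does not carry Stage 3.
The analysis ends at Stage 3; the defendant prevails.

defendant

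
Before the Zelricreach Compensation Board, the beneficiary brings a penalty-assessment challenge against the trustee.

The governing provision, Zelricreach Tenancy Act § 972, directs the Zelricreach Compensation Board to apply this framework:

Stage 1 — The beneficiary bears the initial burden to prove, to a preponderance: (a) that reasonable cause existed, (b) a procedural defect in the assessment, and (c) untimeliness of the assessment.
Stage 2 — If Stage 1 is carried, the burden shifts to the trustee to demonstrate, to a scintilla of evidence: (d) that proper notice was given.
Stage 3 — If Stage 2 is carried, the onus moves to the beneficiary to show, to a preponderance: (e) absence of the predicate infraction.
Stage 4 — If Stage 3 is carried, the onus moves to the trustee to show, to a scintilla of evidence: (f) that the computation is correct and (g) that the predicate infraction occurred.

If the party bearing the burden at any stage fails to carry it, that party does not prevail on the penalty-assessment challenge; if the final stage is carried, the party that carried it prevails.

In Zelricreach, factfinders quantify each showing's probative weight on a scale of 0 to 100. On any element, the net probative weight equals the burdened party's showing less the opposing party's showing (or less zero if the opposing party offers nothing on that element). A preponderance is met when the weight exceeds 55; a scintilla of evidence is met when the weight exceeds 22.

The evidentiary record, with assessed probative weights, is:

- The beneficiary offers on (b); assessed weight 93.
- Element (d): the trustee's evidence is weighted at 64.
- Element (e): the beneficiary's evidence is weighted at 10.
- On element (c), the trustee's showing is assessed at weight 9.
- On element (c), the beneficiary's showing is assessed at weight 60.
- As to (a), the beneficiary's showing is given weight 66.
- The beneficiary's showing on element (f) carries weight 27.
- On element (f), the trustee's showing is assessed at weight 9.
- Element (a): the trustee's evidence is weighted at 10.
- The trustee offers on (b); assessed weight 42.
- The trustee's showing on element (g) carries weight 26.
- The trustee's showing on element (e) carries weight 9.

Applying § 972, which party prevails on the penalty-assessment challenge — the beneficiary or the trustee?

trustee

At Stage 1 the beneficiary must meet a preponderance (weight exceeds 55): on (a) the weight is 66 less the opposing 10 gives net 56, which does exceed 55, so (a) meets the standard; on (b) the weight is 93 less the opposing 42 gives net 51, ≤ 55, so (b) does not meet the standard; on (c) the weight is 60 less the opposing 9 gives net 51, which does not exceed 55, so (c) does not meet the standard.
  Not every element is met, so the beneficiary fails to carry Stage 1.
So the trustee prevails.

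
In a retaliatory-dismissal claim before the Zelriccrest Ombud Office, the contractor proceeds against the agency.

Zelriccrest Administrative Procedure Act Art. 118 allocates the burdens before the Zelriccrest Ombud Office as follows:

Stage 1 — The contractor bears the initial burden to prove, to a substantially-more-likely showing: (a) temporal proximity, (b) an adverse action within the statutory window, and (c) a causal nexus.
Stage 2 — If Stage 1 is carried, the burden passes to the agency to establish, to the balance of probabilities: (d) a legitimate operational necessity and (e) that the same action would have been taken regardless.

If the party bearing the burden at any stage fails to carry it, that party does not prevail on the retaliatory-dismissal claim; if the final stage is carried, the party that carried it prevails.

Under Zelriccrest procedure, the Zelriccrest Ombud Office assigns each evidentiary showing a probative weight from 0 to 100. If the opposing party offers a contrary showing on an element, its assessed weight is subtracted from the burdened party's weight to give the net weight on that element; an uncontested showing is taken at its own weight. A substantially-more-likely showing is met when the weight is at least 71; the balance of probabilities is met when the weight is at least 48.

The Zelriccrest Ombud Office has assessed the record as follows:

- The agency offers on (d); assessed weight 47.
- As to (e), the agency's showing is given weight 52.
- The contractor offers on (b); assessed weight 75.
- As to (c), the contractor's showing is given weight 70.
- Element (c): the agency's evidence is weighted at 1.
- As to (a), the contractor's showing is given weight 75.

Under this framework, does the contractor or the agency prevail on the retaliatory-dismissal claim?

Stage 1 — burden on contractor; standard: a substantially-more-likely showing (weight is at least 71).
    (a): 75 ≥ 71 [met]
    (b): 75 ≥ 71 [met]
    (c): 70 − 1 = 69 < 71 [not met]
  The contractor does not carry Stage 1.
So the agency prevails.

agency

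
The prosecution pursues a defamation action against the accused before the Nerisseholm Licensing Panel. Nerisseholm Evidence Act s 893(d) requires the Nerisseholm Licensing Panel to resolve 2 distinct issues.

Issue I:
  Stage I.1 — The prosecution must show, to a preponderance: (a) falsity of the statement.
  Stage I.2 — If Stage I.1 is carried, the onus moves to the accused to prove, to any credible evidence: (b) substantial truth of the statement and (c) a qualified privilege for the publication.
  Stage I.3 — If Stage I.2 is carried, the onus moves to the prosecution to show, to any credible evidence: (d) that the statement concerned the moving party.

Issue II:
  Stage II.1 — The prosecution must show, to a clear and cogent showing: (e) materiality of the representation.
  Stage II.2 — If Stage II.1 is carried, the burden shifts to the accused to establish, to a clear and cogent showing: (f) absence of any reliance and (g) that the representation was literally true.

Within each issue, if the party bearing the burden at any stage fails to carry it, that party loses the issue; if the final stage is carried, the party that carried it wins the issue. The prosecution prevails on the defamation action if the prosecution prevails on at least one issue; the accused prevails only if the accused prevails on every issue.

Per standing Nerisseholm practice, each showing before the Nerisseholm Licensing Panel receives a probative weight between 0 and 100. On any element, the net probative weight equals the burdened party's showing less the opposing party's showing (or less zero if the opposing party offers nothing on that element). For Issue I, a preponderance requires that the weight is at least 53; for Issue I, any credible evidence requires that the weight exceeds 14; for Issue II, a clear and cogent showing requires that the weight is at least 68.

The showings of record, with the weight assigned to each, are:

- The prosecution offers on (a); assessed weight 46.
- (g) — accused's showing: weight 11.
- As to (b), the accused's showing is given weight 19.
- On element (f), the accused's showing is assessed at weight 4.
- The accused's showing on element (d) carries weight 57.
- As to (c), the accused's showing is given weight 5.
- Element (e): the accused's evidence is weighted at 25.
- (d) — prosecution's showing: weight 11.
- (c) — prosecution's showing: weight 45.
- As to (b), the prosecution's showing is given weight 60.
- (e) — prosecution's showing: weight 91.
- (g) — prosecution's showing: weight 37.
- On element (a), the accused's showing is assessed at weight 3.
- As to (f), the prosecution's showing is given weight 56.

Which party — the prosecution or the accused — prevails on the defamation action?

— Issue I —
Stage I.1 — burden on prosecution; standard: a preponderance (weight is at least 53).
    (a): 46 − 3 = 43 < 53 [not met]
  Stage I.1 not carried; the prosecution fails its burden.
The accused prevails on this issue.
— Issue II —
Stage II.1 (prosecution, a clear and cogent showing, weight is at least 68): (e) net 91−25=66 < 68 — fails.
  Stage II.1 not carried; the prosecution fails its burden.
The analysis ends at Stage II.1; the accused prevails on this issue.
Per-issue: Issue I → accused; Issue II → accused. The prosecution must prevail on at least one issue; overall, the accused prevails.

accused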